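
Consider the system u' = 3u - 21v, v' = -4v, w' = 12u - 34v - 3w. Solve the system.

u(t) = C_1e^(3t) + 3C_3e^(-4t), v(t) = C_3e^(-4t), w(t) = 2C_1e^(3t) + C_2e^(-3t) - 2C_3e^(-4t)

Coefficient matrix A = [[3, -21, 0], [0, -4, 0], [12, -34, -3]].
det(A - λI) = 0 gives eigenvalues λ = 3, -3, -4.
For λ=3: eigenvector (1,0,2).
For λ=-3: eigenvector (0,0,1).
For λ=-4: eigenvector (3,1,-2).
General solution: C_1e^(3t)(1,0,2) + C_2e^(-3t)(0,0,1) + C_3e^(-4t)(3,1,-2).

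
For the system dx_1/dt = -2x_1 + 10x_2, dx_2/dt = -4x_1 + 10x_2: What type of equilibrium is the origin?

A = [[-2,10],[-4,10]]; det(A-λI) = λ^2 - 8λ + 20.
λ = 4 ± 2i: positive real part.

unstable spiral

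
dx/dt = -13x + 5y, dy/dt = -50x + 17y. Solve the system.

x(t) = -c_1e^(2t)cos(5t) - c_2e^(2t)sin(5t), y(t) = c_1e^(2t)sin(5t) - 3c_1e^(2t)cos(5t) - 3c_2e^(2t)sin(5t) - c_2e^(2t)cos(5t)

Coefficient matrix A = [[-13, 5], [-50, 17]].
Characteristic polynomial det(A - λI) = λ^2 - 4λ + 29 = 0.
Eigenvalues λ = 2 ± 5i (complex conjugate pair).
For λ=2+5i: an eigenvector is (-1,-3) - i(0,1) = (-1, -3 - i).
A real fundamental pair from Re and Im of e^((2+5i)t)v: X_1 = e^(2t)(cos(5t)·(-1,-3) + sin(5t)·(0,1)), X_2 = e^(2t)(sin(5t)·(-1,-3) - cos(5t)·(0,1)).
General solution: c_1X_1 + c_2X_2.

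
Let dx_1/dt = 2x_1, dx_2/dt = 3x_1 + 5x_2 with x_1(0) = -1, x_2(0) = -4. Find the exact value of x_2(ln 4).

-5104

A = [[2,0],[3,5]]; eigenvalues λ = 5, 2.
Eigenvectors: (0,-1) for λ=5, (1,-1) for λ=2.
From the initial condition, c_1 = 5, c_2 = -1.
x_2(ln 4) = (5)(4^5)(-1) + (-1)(4^2)(-1) = -5104.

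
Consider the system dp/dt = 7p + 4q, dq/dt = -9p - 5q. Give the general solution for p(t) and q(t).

Coefficient matrix A = [[7, 4], [-9, -5]].
Characteristic polynomial det(A - λI) = λ^2 - 2λ + 1 = 0.
Single eigenvalue λ = 1 with algebraic multiplicity 2.
Eigenvector v = (-2,3); generalized eigenvector w with (A-λI)w=v is (-1,1).
General solution: e^(t)[K_1·v + K_2·(t·v + w)].

p(t) = -2K_1e^(t) - 2K_2te^(t) - K_2e^(t), q(t) = 3K_1e^(t) + 3K_2te^(t) + K_2e^(t)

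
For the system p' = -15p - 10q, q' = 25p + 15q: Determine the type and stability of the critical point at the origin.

A = [[-15,-10],[25,15]]; det(A-λI) = λ^2 + 25.
λ = 0 ± 5i: zero real part.

center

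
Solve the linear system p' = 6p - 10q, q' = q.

Coefficient matrix A = [[6, -10], [0, 1]].
Characteristic polynomial det(A - λI) = λ^2 - 7λ + 6 = 0.
Eigenvalues λ = 6, 1.
For λ=6: (A-λI) row 1 is [0, -10], so an eigenvector is (-1, 0).
For λ=1: (A-λI) row 1 is [5, -10], so an eigenvector is (2, 1).
General solution: C_1e^(6t)(-1,0) + C_2e^(t)(2,1).

p(t) = -C_1e^(6t) + 2C_2e^(t), q(t) = C_2e^(t)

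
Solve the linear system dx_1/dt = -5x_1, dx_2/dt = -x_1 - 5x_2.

x_1(t) = c_2e^(-5t), x_2(t) = -c_1e^(-5t) - c_2te^(-5t) - c_2e^(-5t)

Coefficient matrix A = [[-5, 0], [-1, -5]].
Characteristic polynomial det(A - λI) = λ^2 + 10λ + 25 = 0.
Single eigenvalue λ = -5 with algebraic multiplicity 2.
Eigenvector v = (0,-1); generalized eigenvector w with (A-λI)w=v is (1,-1).
General solution: e^(-5t)[c_1·v + c_2·(t·v + w)].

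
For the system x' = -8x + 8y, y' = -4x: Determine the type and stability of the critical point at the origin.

stable spiral

A = [[-8,8],[-4,0]]; det(A-λI) = λ^2 + 8λ + 32.
λ = -4 ± 4i: negative real part.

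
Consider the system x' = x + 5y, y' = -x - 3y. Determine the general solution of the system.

x(t) = 2c_1e^(-t)sin(t) + c_1e^(-t)cos(t) + c_2e^(-t)sin(t) - 2c_2e^(-t)cos(t), y(t) = -c_1e^(-t)sin(t) + c_2e^(-t)cos(t)

Coefficient matrix A = [[1, 5], [-1, -3]].
Characteristic polynomial det(A - λI) = λ^2 + 2λ + 2 = 0.
Eigenvalues λ = -1 ± i (complex conjugate pair).
For λ=-1+i: an eigenvector is (1,0) - i(2,-1) = (1 - 2i, 0 + i).
A real fundamental pair from Re and Im of e^((-1+i)t)v: X_1 = e^(-t)(cos(t)·(1,0) + sin(t)·(2,-1)), X_2 = e^(-t)(sin(t)·(1,0) - cos(t)·(2,-1)).
General solution: c_1X_1 + c_2X_2.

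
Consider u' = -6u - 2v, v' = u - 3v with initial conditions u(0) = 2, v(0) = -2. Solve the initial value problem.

u(t) = 2e^(-4t), v(t) = -2e^(-4t)

Coefficient matrix A = [[-6, -2], [1, -3]].
Characteristic polynomial det(A - λI) = λ^2 + 9λ + 20 = 0.
Eigenvalues λ = -5, -4.
For λ=-5: (A-λI) row 1 is [-1, -2], so an eigenvector is (2, -1).
For λ=-4: (A-λI) row 1 is [-2, -2], so an eigenvector is (1, -1).
General solution: C_1e^(-5t)(2,-1) + C_2e^(-4t)(1,-1).
Applying u(0)=2, v(0)=-2 gives C_1=0, C_2=2.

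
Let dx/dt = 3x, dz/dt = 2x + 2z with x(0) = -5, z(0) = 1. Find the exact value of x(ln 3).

A = [[3,0],[2,2]]; eigenvalues λ = 2, 3.
Eigenvectors: (0,-1) for λ=2, (1,2) for λ=3.
From the initial condition, c_1 = -11, c_2 = -5.
x(ln 3) = (-11)(3^2)(0) + (-5)(3^3)(1) = -135.

-135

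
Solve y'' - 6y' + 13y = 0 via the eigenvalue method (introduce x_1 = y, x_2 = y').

y(t) = K_1e^(3t)cos(2t) + K_2e^(3t)sin(2t)

Let x_1 = y, x_2 = y'. Then x_1' = x_2 and x_2' = -13x_1 + 6x_2.
A = [[0,1],[-13,6]]; det(A-λI) = λ^2 - 6λ + 13.
Eigenvalues λ = 3 ± 2i.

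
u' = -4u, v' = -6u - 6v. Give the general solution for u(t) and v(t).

u(t) = c_1e^(-4t), v(t) = -3c_1e^(-4t) + c_2e^(-6t)

Coefficient matrix A = [[-4, 0], [-6, -6]].
Characteristic polynomial det(A - λI) = λ^2 + 10λ + 24 = 0.
Eigenvalues λ = -4, -6.
For λ=-4: (A-λI) row 2 is [-6, -2], so an eigenvector is (1, -3).
For λ=-6: (A-λI) row 1 is [2, 0], so an eigenvector is (0, 1).
General solution: c_1e^(-4t)(1,-3) + c_2e^(-6t)(0,1).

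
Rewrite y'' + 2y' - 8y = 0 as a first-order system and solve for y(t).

y(t) = K_1e^(-4t) + K_2e^(2t)

Let x_1 = y, x_2 = y'. Then x_1' = x_2 and x_2' = 8x_1 - 2x_2.
A = [[0,1],[8,-2]]; det(A-λI) = λ^2 + 2λ - 8.
Eigenvalues λ = -4, 2 with eigenvectors (1,-4), (1,2).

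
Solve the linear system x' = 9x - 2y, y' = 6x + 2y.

Coefficient matrix A = [[9, -2], [6, 2]].
Characteristic polynomial det(A - λI) = λ^2 - 11λ + 30 = 0.
Eigenvalues λ = 5, 6.
For λ=5: (A-λI) row 1 is [4, -2], so an eigenvector is (1, 2).
For λ=6: (A-λI) row 1 is [3, -2], so an eigenvector is (2, 3).
General solution: c_1e^(5t)(1,2) + c_2e^(6t)(2,3).

x(t) = c_1e^(5t) + 2c_2e^(6t), y(t) = 2c_1e^(5t) + 3c_2e^(6t)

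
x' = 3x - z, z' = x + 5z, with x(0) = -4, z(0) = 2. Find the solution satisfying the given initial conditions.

Coefficient matrix A = [[3, -1], [1, 5]].
Characteristic polynomial det(A - λI) = λ^2 - 8λ + 16 = 0.
Single eigenvalue λ = 4 with algebraic multiplicity 2.
Eigenvector v = (1,-1); generalized eigenvector w with (A-λI)w=v is (-3,2).
General solution: e^(4t)[C_1·v + C_2·(t·v + w)].
Applying x(0)=-4, z(0)=2 gives C_1=2, C_2=2.

x(t) = 2te^(4t) - 4e^(4t), z(t) = -2te^(4t) + 2e^(4t)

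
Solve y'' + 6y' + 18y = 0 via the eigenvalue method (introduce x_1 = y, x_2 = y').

y(t) = c_1e^(-3t)cos(3t) + c_2e^(-3t)sin(3t)

Let x_1 = y, x_2 = y'. Then x_1' = x_2 and x_2' = -18x_1 - 6x_2.
A = [[0,1],[-18,-6]]; det(A-λI) = λ^2 + 6λ + 18.
Eigenvalues λ = -3 ± 3i.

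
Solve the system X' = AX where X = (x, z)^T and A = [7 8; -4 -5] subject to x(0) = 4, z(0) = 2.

x(t) = 12e^(3t) - 8e^(-t), z(t) = -6e^(3t) + 8e^(-t)

Coefficient matrix A = [[7, 8], [-4, -5]].
Characteristic polynomial det(A - λI) = λ^2 - 2λ - 3 = 0.
Eigenvalues λ = 3, -1.
For λ=3: (A-λI) row 1 is [4, 8], so an eigenvector is (-2, 1).
For λ=-1: (A-λI) row 1 is [8, 8], so an eigenvector is (1, -1).
General solution: c_1e^(3t)(-2,1) + c_2e^(-t)(1,-1).
Applying x(0)=4, z(0)=2 gives c_1=-6, c_2=-8.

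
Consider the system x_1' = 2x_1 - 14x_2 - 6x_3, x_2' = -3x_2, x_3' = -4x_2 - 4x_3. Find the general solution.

x_1(t) = -2c_1e^(-3t) + c_2e^(2t) + c_3e^(-4t), x_2(t) = c_1e^(-3t), x_3(t) = -4c_1e^(-3t) + c_3e^(-4t)

Coefficient matrix A = [[2, -14, -6], [0, -3, 0], [0, -4, -4]].
det(A - λI) = 0 gives eigenvalues λ = -3, 2, -4.
For λ=-3: eigenvector (-2,1,-4).
For λ=2: eigenvector (1,0,0).
For λ=-4: eigenvector (1,0,1).
General solution: c_1e^(-3t)(-2,1,-4) + c_2e^(2t)(1,0,0) + c_3e^(-4t)(1,0,1).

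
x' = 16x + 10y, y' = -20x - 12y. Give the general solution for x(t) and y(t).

Coefficient matrix A = [[16, 10], [-20, -12]].
Characteristic polynomial det(A - λI) = λ^2 - 4λ + 8 = 0.
Eigenvalues λ = 2 ± 2i (complex conjugate pair).
For λ=2+2i: an eigenvector is (-2,3) - i(1,-1) = (-2 - i, 3 + i).
A real fundamental pair from Re and Im of e^((2+2i)t)v: X_1 = e^(2t)(cos(2t)·(-2,3) + sin(2t)·(1,-1)), X_2 = e^(2t)(sin(2t)·(-2,3) - cos(2t)·(1,-1)).
General solution: K_1X_1 + K_2X_2.

x(t) = K_1e^(2t)sin(2t) - 2K_1e^(2t)cos(2t) - 2K_2e^(2t)sin(2t) - K_2e^(2t)cos(2t), y(t) = -K_1e^(2t)sin(2t) + 3K_1e^(2t)cos(2t) + 3K_2e^(2t)sin(2t) + K_2e^(2t)cos(2t)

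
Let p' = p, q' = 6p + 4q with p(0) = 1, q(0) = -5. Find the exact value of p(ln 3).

A = [[1,0],[6,4]]; eigenvalues λ = 1, 4.
Eigenvectors: (1,-2) for λ=1, (0,-1) for λ=4.
From the initial condition, c_1 = 1, c_2 = 3.
p(ln 3) = (1)(3^1)(1) + (3)(3^4)(0) = 3.

3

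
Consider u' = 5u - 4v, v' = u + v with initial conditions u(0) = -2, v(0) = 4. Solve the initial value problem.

u(t) = -20te^(3t) - 2e^(3t), v(t) = -10te^(3t) + 4e^(3t)

Coefficient matrix A = [[5, -4], [1, 1]].
Characteristic polynomial det(A - λI) = λ^2 - 6λ + 9 = 0.
Single eigenvalue λ = 3 with algebraic multiplicity 2.
Eigenvector v = (2,1); generalized eigenvector w with (A-λI)w=v is (-1,-1).
General solution: e^(3t)[C_1·v + C_2·(t·v + w)].
Applying u(0)=-2, v(0)=4 gives C_1=-6, C_2=-10.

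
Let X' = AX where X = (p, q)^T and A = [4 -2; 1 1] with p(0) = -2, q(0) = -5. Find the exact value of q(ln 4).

A = [[4,-2],[1,1]]; eigenvalues λ = 2, 3.
Eigenvectors: (1,1) for λ=2, (2,1) for λ=3.
From the initial condition, c_1 = -8, c_2 = 3.
q(ln 4) = (-8)(4^2)(1) + (3)(4^3)(1) = 64.

64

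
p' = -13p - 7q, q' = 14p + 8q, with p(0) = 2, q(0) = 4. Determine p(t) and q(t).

p(t) = -6e^(t) + 8e^(-6t), q(t) = 12e^(t) - 8e^(-6t)

Coefficient matrix A = [[-13, -7], [14, 8]].
Characteristic polynomial det(A - λI) = λ^2 + 5λ - 6 = 0.
Eigenvalues λ = 1, -6.
For λ=1: (A-λI) row 1 is [-14, -7], so an eigenvector is (1, -2).
For λ=-6: (A-λI) row 1 is [-7, -7], so an eigenvector is (1, -1).
General solution: C_1e^(t)(1,-2) + C_2e^(-6t)(1,-1).
Applying p(0)=2, q(0)=4 gives C_1=-6, C_2=8.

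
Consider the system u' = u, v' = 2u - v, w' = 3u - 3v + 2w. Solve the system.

u(t) = K_1e^(t), v(t) = K_1e^(t) + K_2e^(-t), w(t) = K_2e^(-t) + K_3e^(2t)

Coefficient matrix A = [[1, 0, 0], [2, -1, 0], [3, -3, 2]].
det(A - λI) = 0 gives eigenvalues λ = 1, -1, 2.
For λ=1: eigenvector (1,1,0).
For λ=-1: eigenvector (0,1,1).
For λ=2: eigenvector (0,0,1).
General solution: K_1e^(t)(1,1,0) + K_2e^(-t)(0,1,1) + K_3e^(2t)(0,0,1).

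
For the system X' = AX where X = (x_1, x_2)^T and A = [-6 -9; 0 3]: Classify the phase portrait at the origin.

A = [[-6,-9],[0,3]]; det(A-λI) = λ^2 + 3λ - 18.
λ = -6, 3: opposite signs.

saddle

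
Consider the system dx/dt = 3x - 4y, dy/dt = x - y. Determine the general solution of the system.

Coefficient matrix A = [[3, -4], [1, -1]].
Characteristic polynomial det(A - λI) = λ^2 - 2λ + 1 = 0.
Single eigenvalue λ = 1 with algebraic multiplicity 2.
Eigenvector v = (2,1); generalized eigenvector w with (A-λI)w=v is (-1,-1).
General solution: e^(t)[K_1·v + K_2·(t·v + w)].

x(t) = 2K_1e^(t) + 2K_2te^(t) - K_2e^(t), y(t) = K_1e^(t) + K_2te^(t) - K_2e^(t)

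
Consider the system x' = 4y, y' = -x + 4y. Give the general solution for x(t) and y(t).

x(t) = -2K_1e^(2t) - 2K_2te^(2t) + K_2e^(2t), y(t) = -K_1e^(2t) - K_2te^(2t)

Coefficient matrix A = [[0, 4], [-1, 4]].
Characteristic polynomial det(A - λI) = λ^2 - 4λ + 4 = 0.
Single eigenvalue λ = 2 with algebraic multiplicity 2.
Eigenvector v = (-2,-1); generalized eigenvector w with (A-λI)w=v is (1,0).
General solution: e^(2t)[K_1·v + K_2·(t·v + w)].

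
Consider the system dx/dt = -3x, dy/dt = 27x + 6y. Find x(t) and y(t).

Coefficient matrix A = [[-3, 0], [27, 6]].
Characteristic polynomial det(A - λI) = λ^2 - 3λ - 18 = 0.
Eigenvalues λ = 6, -3.
For λ=6: (A-λI) row 1 is [-9, 0], so an eigenvector is (0, 1).
For λ=-3: (A-λI) row 2 is [27, 9], so an eigenvector is (1, -3).
General solution: c_1e^(6t)(0,1) + c_2e^(-3t)(1,-3).

x(t) = c_2e^(-3t), y(t) = c_1e^(6t) - 3c_2e^(-3t)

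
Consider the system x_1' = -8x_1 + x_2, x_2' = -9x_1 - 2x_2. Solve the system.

x_1(t) = c_1e^(-5t) + c_2te^(-5t) - c_2e^(-5t), x_2(t) = 3c_1e^(-5t) + 3c_2te^(-5t) - 2c_2e^(-5t)

Coefficient matrix A = [[-8, 1], [-9, -2]].
Characteristic polynomial det(A - λI) = λ^2 + 10λ + 25 = 0.
Single eigenvalue λ = -5 with algebraic multiplicity 2.
Eigenvector v = (1,3); generalized eigenvector w with (A-λI)w=v is (-1,-2).
General solution: e^(-5t)[c_1·v + c_2·(t·v + w)].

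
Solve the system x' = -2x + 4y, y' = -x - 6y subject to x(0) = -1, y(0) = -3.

x(t) = -14te^(-4t) - e^(-4t), y(t) = 7te^(-4t) - 3e^(-4t)

Coefficient matrix A = [[-2, 4], [-1, -6]].
Characteristic polynomial det(A - λI) = λ^2 + 8λ + 16 = 0.
Single eigenvalue λ = -4 with algebraic multiplicity 2.
Eigenvector v = (-2,1); generalized eigenvector w with (A-λI)w=v is (-3,1).
General solution: e^(-4t)[K_1·v + K_2·(t·v + w)].
Applying x(0)=-1, y(0)=-3 gives K_1=-10, K_2=7.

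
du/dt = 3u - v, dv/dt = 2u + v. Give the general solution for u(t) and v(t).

u(t) = K_1e^(2t)sin(t) - K_2e^(2t)cos(t), v(t) = K_1e^(2t)sin(t) - K_1e^(2t)cos(t) - K_2e^(2t)sin(t) - K_2e^(2t)cos(t)

Coefficient matrix A = [[3, -1], [2, 1]].
Characteristic polynomial det(A - λI) = λ^2 - 4λ + 5 = 0.
Eigenvalues λ = 2 ± i (complex conjugate pair).
For λ=2+i: an eigenvector is (0,-1) - i(1,1) = (0 - i, -1 - i).
A real fundamental pair from Re and Im of e^((2+i)t)v: X_1 = e^(2t)(cos(t)·(0,-1) + sin(t)·(1,1)), X_2 = e^(2t)(sin(t)·(0,-1) - cos(t)·(1,1)).
General solution: K_1X_1 + K_2X_2.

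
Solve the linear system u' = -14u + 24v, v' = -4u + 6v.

Coefficient matrix A = [[-14, 24], [-4, 6]].
Characteristic polynomial det(A - λI) = λ^2 + 8λ + 12 = 0.
Eigenvalues λ = -2, -6.
For λ=-2: (A-λI) row 1 is [-12, 24], so an eigenvector is (-2, -1).
For λ=-6: (A-λI) row 1 is [-8, 24], so an eigenvector is (-3, -1).
General solution: C_1e^(-2t)(-2,-1) + C_2e^(-6t)(-3,-1).

u(t) = -2C_1e^(-2t) - 3C_2e^(-6t), v(t) = -C_1e^(-2t) - C_2e^(-6t)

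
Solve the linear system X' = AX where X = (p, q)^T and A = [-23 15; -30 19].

Coefficient matrix A = [[-23, 15], [-30, 19]].
Characteristic polynomial det(A - λI) = λ^2 + 4λ + 13 = 0.
Eigenvalues λ = -2 ± 3i (complex conjugate pair).
For λ=-2+3i: an eigenvector is (2,3) - i(1,1) = (2 - i, 3 - i).
A real fundamental pair from Re and Im of e^((-2+3i)t)v: X_1 = e^(-2t)(cos(3t)·(2,3) + sin(3t)·(1,1)), X_2 = e^(-2t)(sin(3t)·(2,3) - cos(3t)·(1,1)).
General solution: c_1X_1 + c_2X_2.

p(t) = c_1e^(-2t)sin(3t) + 2c_1e^(-2t)cos(3t) + 2c_2e^(-2t)sin(3t) - c_2e^(-2t)cos(3t), q(t) = c_1e^(-2t)sin(3t) + 3c_1e^(-2t)cos(3t) + 3c_2e^(-2t)sin(3t) - c_2e^(-2t)cos(3t)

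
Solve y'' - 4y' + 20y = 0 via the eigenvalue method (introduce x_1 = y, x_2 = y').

Let x_1 = y, x_2 = y'. Then x_1' = x_2 and x_2' = -20x_1 + 4x_2.
A = [[0,1],[-20,4]]; det(A-λI) = λ^2 - 4λ + 20.
Eigenvalues λ = 2 ± 4i.

y(t) = c_1e^(2t)cos(4t) + c_2e^(2t)sin(4t)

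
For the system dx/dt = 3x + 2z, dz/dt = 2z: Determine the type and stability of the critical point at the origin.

unstable node

A = [[3,2],[0,2]]; det(A-λI) = λ^2 - 5λ + 6.
λ = 3, 2: both positive.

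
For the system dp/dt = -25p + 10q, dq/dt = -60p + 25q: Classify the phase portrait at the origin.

A = [[-25,10],[-60,25]]; det(A-λI) = λ^2 - 25.
λ = 5, -5: opposite signs.

saddle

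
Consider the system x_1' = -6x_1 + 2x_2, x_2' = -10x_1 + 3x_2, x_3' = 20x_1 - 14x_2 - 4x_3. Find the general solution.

Coefficient matrix A = [[-6, 2, 0], [-10, 3, 0], [20, -14, -4]].
det(A - λI) = 0 gives eigenvalues λ = -2, -4, -1.
For λ=-2: eigenvector (1,2,-4).
For λ=-4: eigenvector (0,0,1).
For λ=-1: eigenvector (2,5,-10).
General solution: K_1e^(-2t)(1,2,-4) + K_2e^(-4t)(0,0,1) + K_3e^(-t)(2,5,-10).

x_1(t) = K_1e^(-2t) + 2K_3e^(-t), x_2(t) = 2K_1e^(-2t) + 5K_3e^(-t), x_3(t) = -4K_1e^(-2t) + K_2e^(-4t) - 10K_3e^(-t)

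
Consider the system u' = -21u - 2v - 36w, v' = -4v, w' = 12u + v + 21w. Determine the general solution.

u(t) = 2K_1e^(-4t) - 3K_2e^(3t) - 2K_3e^(-3t), v(t) = K_1e^(-4t), w(t) = -K_1e^(-4t) + 2K_2e^(3t) + K_3e^(-3t)

Coefficient matrix A = [[-21, -2, -36], [0, -4, 0], [12, 1, 21]].
det(A - λI) = 0 gives eigenvalues λ = -4, 3, -3.
For λ=-4: eigenvector (2,1,-1).
For λ=3: eigenvector (-3,0,2).
For λ=-3: eigenvector (-2,0,1).
General solution: K_1e^(-4t)(2,1,-1) + K_2e^(3t)(-3,0,2) + K_3e^(-3t)(-2,0,1).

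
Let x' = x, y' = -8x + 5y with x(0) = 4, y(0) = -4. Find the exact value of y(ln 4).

A = [[1,0],[-8,5]]; eigenvalues λ = 5, 1.
Eigenvectors: (0,-1) for λ=5, (-1,-2) for λ=1.
From the initial condition, c_1 = 12, c_2 = -4.
y(ln 4) = (12)(4^5)(-1) + (-4)(4^1)(-2) = -12256.

-12256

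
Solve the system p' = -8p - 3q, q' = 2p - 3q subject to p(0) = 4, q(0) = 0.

p(t) = -8e^(-5t) + 12e^(-6t), q(t) = 8e^(-5t) - 8e^(-6t)

Coefficient matrix A = [[-8, -3], [2, -3]].
Characteristic polynomial det(A - λI) = λ^2 + 11λ + 30 = 0.
Eigenvalues λ = -6, -5.
For λ=-6: (A-λI) row 1 is [-2, -3], so an eigenvector is (-3, 2).
For λ=-5: (A-λI) row 1 is [-3, -3], so an eigenvector is (1, -1).
General solution: c_1e^(-6t)(-3,2) + c_2e^(-5t)(1,-1).
Applying p(0)=4, q(0)=0 gives c_1=-4, c_2=-8.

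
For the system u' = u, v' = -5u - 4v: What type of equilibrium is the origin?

saddle

A = [[1,0],[-5,-4]]; det(A-λI) = λ^2 + 3λ - 4.
λ = 1, -4: opposite signs.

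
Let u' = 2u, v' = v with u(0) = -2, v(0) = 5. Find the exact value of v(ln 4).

A = [[2,0],[0,1]]; eigenvalues λ = 1, 2.
Eigenvectors: (0,1) for λ=1, (-1,0) for λ=2.
From the initial condition, c_1 = 5, c_2 = 2.
v(ln 4) = (5)(4^1)(1) + (2)(4^2)(0) = 20.

20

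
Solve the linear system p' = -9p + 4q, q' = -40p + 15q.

Coefficient matrix A = [[-9, 4], [-40, 15]].
Characteristic polynomial det(A - λI) = λ^2 - 6λ + 25 = 0.
Eigenvalues λ = 3 ± 4i (complex conjugate pair).
For λ=3+4i: an eigenvector is (0,-1) - i(-1,-3) = (0 + i, -1 + 3i).
A real fundamental pair from Re and Im of e^((3+4i)t)v: X_1 = e^(3t)(cos(4t)·(0,-1) + sin(4t)·(-1,-3)), X_2 = e^(3t)(sin(4t)·(0,-1) - cos(4t)·(-1,-3)).
General solution: c_1X_1 + c_2X_2.

p(t) = -c_1e^(3t)sin(4t) + c_2e^(3t)cos(4t), q(t) = -3c_1e^(3t)sin(4t) - c_1e^(3t)cos(4t) - c_2e^(3t)sin(4t) + 3c_2e^(3t)cos(4t)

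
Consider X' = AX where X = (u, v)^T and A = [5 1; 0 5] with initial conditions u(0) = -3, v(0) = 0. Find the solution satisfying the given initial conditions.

u(t) = -3e^(5t), v(t) = 0

Coefficient matrix A = [[5, 1], [0, 5]].
Characteristic polynomial det(A - λI) = λ^2 - 10λ + 25 = 0.
Single eigenvalue λ = 5 with algebraic multiplicity 2.
Eigenvector v = (-1,0); generalized eigenvector w with (A-λI)w=v is (2,-1).
General solution: e^(5t)[c_1·v + c_2·(t·v + w)].
Applying u(0)=-3, v(0)=0 gives c_1=3, c_2=0.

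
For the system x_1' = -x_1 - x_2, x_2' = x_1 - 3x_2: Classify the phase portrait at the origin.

stable improper node

A = [[-1,-1],[1,-3]]; det(A-λI) = λ^2 + 4λ + 4.
repeated λ = -2 with a single eigenvector.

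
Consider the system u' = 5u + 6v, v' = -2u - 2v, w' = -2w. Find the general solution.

Coefficient matrix A = [[5, 6, 0], [-2, -2, 0], [0, 0, -2]].
det(A - λI) = 0 gives eigenvalues λ = 1, 2, -2.
For λ=1: eigenvector (-3,2,0).
For λ=2: eigenvector (-2,1,0).
For λ=-2: eigenvector (0,0,1).
General solution: K_1e^(t)(-3,2,0) + K_2e^(2t)(-2,1,0) + K_3e^(-2t)(0,0,1).

u(t) = -3K_1e^(t) - 2K_2e^(2t), v(t) = 2K_1e^(t) + K_2e^(2t), w(t) = K_3e^(-2t)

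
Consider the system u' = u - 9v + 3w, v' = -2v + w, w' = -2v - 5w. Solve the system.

u(t) = c_1e^(t) - 3c_2e^(-4t) + 3c_3e^(-3t), v(t) = -c_2e^(-4t) + c_3e^(-3t), w(t) = 2c_2e^(-4t) - c_3e^(-3t)

Coefficient matrix A = [[1, -9, 3], [0, -2, 1], [0, -2, -5]].
det(A - λI) = 0 gives eigenvalues λ = 1, -4, -3.
For λ=1: eigenvector (1,0,0).
For λ=-4: eigenvector (-3,-1,2).
For λ=-3: eigenvector (3,1,-1).
General solution: c_1e^(t)(1,0,0) + c_2e^(-4t)(-3,-1,2) + c_3e^(-3t)(3,1,-1).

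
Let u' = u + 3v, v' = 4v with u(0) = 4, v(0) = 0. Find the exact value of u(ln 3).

12

A = [[1,3],[0,4]]; eigenvalues λ = 1, 4.
Eigenvectors: (-1,0) for λ=1, (1,1) for λ=4.
From the initial condition, c_1 = -4, c_2 = 0.
u(ln 3) = (-4)(3^1)(-1) + (0)(3^4)(1) = 12.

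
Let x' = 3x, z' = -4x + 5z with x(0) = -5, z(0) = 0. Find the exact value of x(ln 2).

A = [[3,0],[-4,5]]; eigenvalues λ = 5, 3.
Eigenvectors: (0,1) for λ=5, (-1,-2) for λ=3.
From the initial condition, c_1 = 10, c_2 = 5.
x(ln 2) = (10)(2^5)(0) + (5)(2^3)(-1) = -40.

-40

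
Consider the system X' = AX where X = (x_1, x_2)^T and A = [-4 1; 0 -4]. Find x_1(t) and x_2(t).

Coefficient matrix A = [[-4, 1], [0, -4]].
Characteristic polynomial det(A - λI) = λ^2 + 8λ + 16 = 0.
Single eigenvalue λ = -4 with algebraic multiplicity 2.
Eigenvector v = (1,0); generalized eigenvector w with (A-λI)w=v is (-1,1).
General solution: e^(-4t)[c_1·v + c_2·(t·v + w)].

x_1(t) = c_1e^(-4t) + c_2te^(-4t) - c_2e^(-4t), x_2(t) = c_2e^(-4t)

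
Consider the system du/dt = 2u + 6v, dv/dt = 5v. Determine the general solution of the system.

Coefficient matrix A = [[2, 6], [0, 5]].
Characteristic polynomial det(A - λI) = λ^2 - 7λ + 10 = 0.
Eigenvalues λ = 2, 5.
For λ=2: (A-λI) row 1 is [0, 6], so an eigenvector is (-1, 0).
For λ=5: (A-λI) row 1 is [-3, 6], so an eigenvector is (2, 1).
General solution: K_1e^(2t)(-1,0) + K_2e^(5t)(2,1).

u(t) = -K_1e^(2t) + 2K_2e^(5t), v(t) = K_2e^(5t)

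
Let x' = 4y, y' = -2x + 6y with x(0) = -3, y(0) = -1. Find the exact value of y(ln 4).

A = [[0,4],[-2,6]]; eigenvalues λ = 4, 2.
Eigenvectors: (1,1) for λ=4, (2,1) for λ=2.
From the initial condition, c_1 = 1, c_2 = -2.
y(ln 4) = (1)(4^4)(1) + (-2)(4^2)(1) = 224.

224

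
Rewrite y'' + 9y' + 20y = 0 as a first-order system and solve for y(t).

y(t) = K_1e^(-5t) + K_2e^(-4t)

Let x_1 = y, x_2 = y'. Then x_1' = x_2 and x_2' = -20x_1 - 9x_2.
A = [[0,1],[-20,-9]]; det(A-λI) = λ^2 + 9λ + 20.
Eigenvalues λ = -5, -4 with eigenvectors (1,-5), (1,-4).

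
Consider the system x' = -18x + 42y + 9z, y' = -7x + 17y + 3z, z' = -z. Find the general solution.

x(t) = 3c_1e^(-4t) + 3c_2e^(-t) + 2c_3e^(3t), y(t) = c_1e^(-4t) + c_2e^(-t) + c_3e^(3t), z(t) = c_2e^(-t)

Coefficient matrix A = [[-18, 42, 9], [-7, 17, 3], [0, 0, -1]].
det(A - λI) = 0 gives eigenvalues λ = -4, -1, 3.
For λ=-4: eigenvector (3,1,0).
For λ=-1: eigenvector (3,1,1).
For λ=3: eigenvector (2,1,0).
General solution: c_1e^(-4t)(3,1,0) + c_2e^(-t)(3,1,1) + c_3e^(3t)(2,1,0).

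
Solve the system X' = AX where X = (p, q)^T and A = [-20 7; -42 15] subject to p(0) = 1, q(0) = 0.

Coefficient matrix A = [[-20, 7], [-42, 15]].
Characteristic polynomial det(A - λI) = λ^2 + 5λ - 6 = 0.
Eigenvalues λ = 1, -6.
For λ=1: (A-λI) row 1 is [-21, 7], so an eigenvector is (1, 3).
For λ=-6: (A-λI) row 1 is [-14, 7], so an eigenvector is (-1, -2).
General solution: C_1e^(t)(1,3) + C_2e^(-6t)(-1,-2).
Applying p(0)=1, q(0)=0 gives C_1=-2, C_2=-3.

p(t) = -2e^(t) + 3e^(-6t), q(t) = -6e^(t) + 6e^(-6t)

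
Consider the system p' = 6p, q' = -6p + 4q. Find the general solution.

Coefficient matrix A = [[6, 0], [-6, 4]].
Characteristic polynomial det(A - λI) = λ^2 - 10λ + 24 = 0.
Eigenvalues λ = 4, 6.
For λ=4: (A-λI) row 1 is [2, 0], so an eigenvector is (0, -1).
For λ=6: (A-λI) row 2 is [-6, -2], so an eigenvector is (-1, 3).
General solution: c_1e^(4t)(0,-1) + c_2e^(6t)(-1,3).

p(t) = -c_2e^(6t), q(t) = -c_1e^(4t) + 3c_2e^(6t)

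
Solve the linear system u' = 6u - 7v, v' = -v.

u(t) = C_1e^(6t) - C_2e^(-t), v(t) = -C_2e^(-t)

Coefficient matrix A = [[6, -7], [0, -1]].
Characteristic polynomial det(A - λI) = λ^2 - 5λ - 6 = 0.
Eigenvalues λ = 6, -1.
For λ=6: (A-λI) row 1 is [0, -7], so an eigenvector is (1, 0).
For λ=-1: (A-λI) row 1 is [7, -7], so an eigenvector is (-1, -1).
General solution: C_1e^(6t)(1,0) + C_2e^(-t)(-1,-1).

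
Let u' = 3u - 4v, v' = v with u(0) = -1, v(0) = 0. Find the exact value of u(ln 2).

A = [[3,-4],[0,1]]; eigenvalues λ = 3, 1.
Eigenvectors: (1,0) for λ=3, (-2,-1) for λ=1.
From the initial condition, c_1 = -1, c_2 = 0.
u(ln 2) = (-1)(2^3)(1) + (0)(2^1)(-2) = -8.

-8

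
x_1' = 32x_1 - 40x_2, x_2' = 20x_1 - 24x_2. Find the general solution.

x_1(t) = -3C_1e^(4t)sin(4t) + C_1e^(4t)cos(4t) + C_2e^(4t)sin(4t) + 3C_2e^(4t)cos(4t), x_2(t) = -2C_1e^(4t)sin(4t) + C_1e^(4t)cos(4t) + C_2e^(4t)sin(4t) + 2C_2e^(4t)cos(4t)

Coefficient matrix A = [[32, -40], [20, -24]].
Characteristic polynomial det(A - λI) = λ^2 - 8λ + 32 = 0.
Eigenvalues λ = 4 ± 4i (complex conjugate pair).
For λ=4+4i: an eigenvector is (1,1) - i(-3,-2) = (1 + 3i, 1 + 2i).
A real fundamental pair from Re and Im of e^((4+4i)t)v: X_1 = e^(4t)(cos(4t)·(1,1) + sin(4t)·(-3,-2)), X_2 = e^(4t)(sin(4t)·(1,1) - cos(4t)·(-3,-2)).
General solution: C_1X_1 + C_2X_2.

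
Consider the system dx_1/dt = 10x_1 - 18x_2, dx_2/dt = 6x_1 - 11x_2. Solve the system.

Coefficient matrix A = [[10, -18], [6, -11]].
Characteristic polynomial det(A - λI) = λ^2 + λ - 2 = 0.
Eigenvalues λ = 1, -2.
For λ=1: (A-λI) row 1 is [9, -18], so an eigenvector is (2, 1).
For λ=-2: (A-λI) row 1 is [12, -18], so an eigenvector is (-3, -2).
General solution: c_1e^(t)(2,1) + c_2e^(-2t)(-3,-2).

x_1(t) = 2c_1e^(t) - 3c_2e^(-2t), x_2(t) = c_1e^(t) - 2c_2e^(-2t)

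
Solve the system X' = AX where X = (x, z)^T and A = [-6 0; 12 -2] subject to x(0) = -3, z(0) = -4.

Coefficient matrix A = [[-6, 0], [12, -2]].
Characteristic polynomial det(A - λI) = λ^2 + 8λ + 12 = 0.
Eigenvalues λ = -2, -6.
For λ=-2: (A-λI) row 1 is [-4, 0], so an eigenvector is (0, -1).
For λ=-6: (A-λI) row 2 is [12, 4], so an eigenvector is (1, -3).
General solution: C_1e^(-2t)(0,-1) + C_2e^(-6t)(1,-3).
Applying x(0)=-3, z(0)=-4 gives C_1=13, C_2=-3.

x(t) = -3e^(-6t), z(t) = -13e^(-2t) + 9e^(-6t)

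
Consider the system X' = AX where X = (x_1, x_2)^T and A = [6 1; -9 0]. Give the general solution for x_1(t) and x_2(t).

x_1(t) = -C_1e^(3t) - C_2te^(3t), x_2(t) = 3C_1e^(3t) + 3C_2te^(3t) - C_2e^(3t)

Coefficient matrix A = [[6, 1], [-9, 0]].
Characteristic polynomial det(A - λI) = λ^2 - 6λ + 9 = 0.
Single eigenvalue λ = 3 with algebraic multiplicity 2.
Eigenvector v = (-1,3); generalized eigenvector w with (A-λI)w=v is (0,-1).
General solution: e^(3t)[C_1·v + C_2·(t·v + w)].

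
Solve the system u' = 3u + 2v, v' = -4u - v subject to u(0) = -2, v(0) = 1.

u(t) = -e^(t)sin(2t) - 2e^(t)cos(2t), v(t) = 3e^(t)sin(2t) + e^(t)cos(2t)

Coefficient matrix A = [[3, 2], [-4, -1]].
Characteristic polynomial det(A - λI) = λ^2 - 2λ + 5 = 0.
Eigenvalues λ = 1 ± 2i (complex conjugate pair).
For λ=1+2i: an eigenvector is (0,1) - i(1,-1) = (0 - i, 1 + i).
A real fundamental pair from Re and Im of e^((1+2i)t)v: X_1 = e^(t)(cos(2t)·(0,1) + sin(2t)·(1,-1)), X_2 = e^(t)(sin(2t)·(0,1) - cos(2t)·(1,-1)).
General solution: C_1X_1 + C_2X_2.
Applying u(0)=-2, v(0)=1 gives C_1=-1, C_2=2.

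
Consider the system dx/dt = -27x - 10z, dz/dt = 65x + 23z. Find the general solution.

x(t) = -K_1e^(-2t)sin(5t) + K_1e^(-2t)cos(5t) + K_2e^(-2t)sin(5t) + K_2e^(-2t)cos(5t), z(t) = 3K_1e^(-2t)sin(5t) - 2K_1e^(-2t)cos(5t) - 2K_2e^(-2t)sin(5t) - 3K_2e^(-2t)cos(5t)

Coefficient matrix A = [[-27, -10], [65, 23]].
Characteristic polynomial det(A - λI) = λ^2 + 4λ + 29 = 0.
Eigenvalues λ = -2 ± 5i (complex conjugate pair).
For λ=-2+5i: an eigenvector is (1,-2) - i(-1,3) = (1 + i, -2 - 3i).
A real fundamental pair from Re and Im of e^((-2+5i)t)v: X_1 = e^(-2t)(cos(5t)·(1,-2) + sin(5t)·(-1,3)), X_2 = e^(-2t)(sin(5t)·(1,-2) - cos(5t)·(-1,3)).
General solution: K_1X_1 + K_2X_2.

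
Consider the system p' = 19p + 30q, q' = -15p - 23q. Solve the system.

p(t) = 3C_1e^(-2t)sin(3t) - C_1e^(-2t)cos(3t) - C_2e^(-2t)sin(3t) - 3C_2e^(-2t)cos(3t), q(t) = -2C_1e^(-2t)sin(3t) + C_1e^(-2t)cos(3t) + C_2e^(-2t)sin(3t) + 2C_2e^(-2t)cos(3t)

Coefficient matrix A = [[19, 30], [-15, -23]].
Characteristic polynomial det(A - λI) = λ^2 + 4λ + 13 = 0.
Eigenvalues λ = -2 ± 3i (complex conjugate pair).
For λ=-2+3i: an eigenvector is (-1,1) - i(3,-2) = (-1 - 3i, 1 + 2i).
A real fundamental pair from Re and Im of e^((-2+3i)t)v: X_1 = e^(-2t)(cos(3t)·(-1,1) + sin(3t)·(3,-2)), X_2 = e^(-2t)(sin(3t)·(-1,1) - cos(3t)·(3,-2)).
General solution: C_1X_1 + C_2X_2.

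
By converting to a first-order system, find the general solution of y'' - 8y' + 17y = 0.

y(t) = K_1e^(4t)cos(t) + K_2e^(4t)sin(t)

Let x_1 = y, x_2 = y'. Then x_1' = x_2 and x_2' = -17x_1 + 8x_2.
A = [[0,1],[-17,8]]; det(A-λI) = λ^2 - 8λ + 17.
Eigenvalues λ = 4 ± i.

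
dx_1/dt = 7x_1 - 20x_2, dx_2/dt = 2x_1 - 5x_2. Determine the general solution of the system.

Coefficient matrix A = [[7, -20], [2, -5]].
Characteristic polynomial det(A - λI) = λ^2 - 2λ + 5 = 0.
Eigenvalues λ = 1 ± 2i (complex conjugate pair).
For λ=1+2i: an eigenvector is (-3,-1) - i(1,0) = (-3 - i, -1).
A real fundamental pair from Re and Im of e^((1+2i)t)v: X_1 = e^(t)(cos(2t)·(-3,-1) + sin(2t)·(1,0)), X_2 = e^(t)(sin(2t)·(-3,-1) - cos(2t)·(1,0)).
General solution: K_1X_1 + K_2X_2.

x_1(t) = K_1e^(t)sin(2t) - 3K_1e^(t)cos(2t) - 3K_2e^(t)sin(2t) - K_2e^(t)cos(2t), x_2(t) = -K_1e^(t)cos(2t) - K_2e^(t)sin(2t)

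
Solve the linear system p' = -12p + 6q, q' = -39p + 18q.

p(t) = K_1e^(3t)sin(3t) - K_1e^(3t)cos(3t) - K_2e^(3t)sin(3t) - K_2e^(3t)cos(3t), q(t) = 3K_1e^(3t)sin(3t) - 2K_1e^(3t)cos(3t) - 2K_2e^(3t)sin(3t) - 3K_2e^(3t)cos(3t)

Coefficient matrix A = [[-12, 6], [-39, 18]].
Characteristic polynomial det(A - λI) = λ^2 - 6λ + 18 = 0.
Eigenvalues λ = 3 ± 3i (complex conjugate pair).
For λ=3+3i: an eigenvector is (-1,-2) - i(1,3) = (-1 - i, -2 - 3i).
A real fundamental pair from Re and Im of e^((3+3i)t)v: X_1 = e^(3t)(cos(3t)·(-1,-2) + sin(3t)·(1,3)), X_2 = e^(3t)(sin(3t)·(-1,-2) - cos(3t)·(1,3)).
General solution: K_1X_1 + K_2X_2.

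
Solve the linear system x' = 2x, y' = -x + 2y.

Coefficient matrix A = [[2, 0], [-1, 2]].
Characteristic polynomial det(A - λI) = λ^2 - 4λ + 4 = 0.
Single eigenvalue λ = 2 with algebraic multiplicity 2.
Eigenvector v = (0,-1); generalized eigenvector w with (A-λI)w=v is (1,3).
General solution: e^(2t)[K_1·v + K_2·(t·v + w)].

x(t) = K_2e^(2t), y(t) = -K_1e^(2t) - K_2te^(2t) + 3K_2e^(2t)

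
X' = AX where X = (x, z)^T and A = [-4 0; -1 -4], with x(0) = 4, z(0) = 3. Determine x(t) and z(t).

x(t) = 4e^(-4t), z(t) = -4te^(-4t) + 3e^(-4t)

Coefficient matrix A = [[-4, 0], [-1, -4]].
Characteristic polynomial det(A - λI) = λ^2 + 8λ + 16 = 0.
Single eigenvalue λ = -4 with algebraic multiplicity 2.
Eigenvector v = (0,-1); generalized eigenvector w with (A-λI)w=v is (1,-2).
General solution: e^(-4t)[c_1·v + c_2·(t·v + w)].
Applying x(0)=4, z(0)=3 gives c_1=-11, c_2=4.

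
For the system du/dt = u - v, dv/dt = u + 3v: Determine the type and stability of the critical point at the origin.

unstable improper node

A = [[1,-1],[1,3]]; det(A-λI) = λ^2 - 4λ + 4.
repeated λ = 2 with a single eigenvector.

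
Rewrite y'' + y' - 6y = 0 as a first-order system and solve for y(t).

y(t) = K_1e^(-3t) + K_2e^(2t)

Let x_1 = y, x_2 = y'. Then x_1' = x_2 and x_2' = 6x_1 - x_2.
A = [[0,1],[6,-1]]; det(A-λI) = λ^2 + λ - 6.
Eigenvalues λ = -3, 2 with eigenvectors (1,-3), (1,2).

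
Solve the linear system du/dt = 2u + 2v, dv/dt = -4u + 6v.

Coefficient matrix A = [[2, 2], [-4, 6]].
Characteristic polynomial det(A - λI) = λ^2 - 8λ + 20 = 0.
Eigenvalues λ = 4 ± 2i (complex conjugate pair).
For λ=4+2i: an eigenvector is (-1,-1) - i(0,1) = (-1, -1 - i).
A real fundamental pair from Re and Im of e^((4+2i)t)v: X_1 = e^(4t)(cos(2t)·(-1,-1) + sin(2t)·(0,1)), X_2 = e^(4t)(sin(2t)·(-1,-1) - cos(2t)·(0,1)).
General solution: K_1X_1 + K_2X_2.

u(t) = -K_1e^(4t)cos(2t) - K_2e^(4t)sin(2t), v(t) = K_1e^(4t)sin(2t) - K_1e^(4t)cos(2t) - K_2e^(4t)sin(2t) - K_2e^(4t)cos(2t)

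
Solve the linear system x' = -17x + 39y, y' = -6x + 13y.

x(t) = -3c_1e^(-2t)sin(3t) - 2c_1e^(-2t)cos(3t) - 2c_2e^(-2t)sin(3t) + 3c_2e^(-2t)cos(3t), y(t) = -c_1e^(-2t)sin(3t) - c_1e^(-2t)cos(3t) - c_2e^(-2t)sin(3t) + c_2e^(-2t)cos(3t)

Coefficient matrix A = [[-17, 39], [-6, 13]].
Characteristic polynomial det(A - λI) = λ^2 + 4λ + 13 = 0.
Eigenvalues λ = -2 ± 3i (complex conjugate pair).
For λ=-2+3i: an eigenvector is (-2,-1) - i(-3,-1) = (-2 + 3i, -1 + i).
A real fundamental pair from Re and Im of e^((-2+3i)t)v: X_1 = e^(-2t)(cos(3t)·(-2,-1) + sin(3t)·(-3,-1)), X_2 = e^(-2t)(sin(3t)·(-2,-1) - cos(3t)·(-3,-1)).
General solution: c_1X_1 + c_2X_2.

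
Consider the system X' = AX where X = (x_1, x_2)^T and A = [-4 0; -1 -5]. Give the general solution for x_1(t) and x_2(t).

x_1(t) = -K_1e^(-4t), x_2(t) = K_1e^(-4t) + K_2e^(-5t)

Coefficient matrix A = [[-4, 0], [-1, -5]].
Characteristic polynomial det(A - λI) = λ^2 + 9λ + 20 = 0.
Eigenvalues λ = -4, -5.
For λ=-4: (A-λI) row 2 is [-1, -1], so an eigenvector is (-1, 1).
For λ=-5: (A-λI) row 1 is [1, 0], so an eigenvector is (0, 1).
General solution: K_1e^(-4t)(-1,1) + K_2e^(-5t)(0,1).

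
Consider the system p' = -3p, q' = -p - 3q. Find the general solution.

Coefficient matrix A = [[-3, 0], [-1, -3]].
Characteristic polynomial det(A - λI) = λ^2 + 6λ + 9 = 0.
Single eigenvalue λ = -3 with algebraic multiplicity 2.
Eigenvector v = (0,-1); generalized eigenvector w with (A-λI)w=v is (1,2).
General solution: e^(-3t)[c_1·v + c_2·(t·v + w)].

p(t) = c_2e^(-3t), q(t) = -c_1e^(-3t) - c_2te^(-3t) + 2c_2e^(-3t)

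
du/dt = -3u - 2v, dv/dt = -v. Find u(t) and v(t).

Coefficient matrix A = [[-3, -2], [0, -1]].
Characteristic polynomial det(A - λI) = λ^2 + 4λ + 3 = 0.
Eigenvalues λ = -1, -3.
For λ=-1: (A-λI) row 1 is [-2, -2], so an eigenvector is (1, -1).
For λ=-3: (A-λI) row 1 is [0, -2], so an eigenvector is (-1, 0).
General solution: C_1e^(-t)(1,-1) + C_2e^(-3t)(-1,0).

u(t) = C_1e^(-t) - C_2e^(-3t), v(t) = -C_1e^(-t)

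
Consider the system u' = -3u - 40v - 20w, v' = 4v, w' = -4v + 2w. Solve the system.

u(t) = C_1e^(-3t) - 4C_3e^(2t), v(t) = C_2e^(4t), w(t) = -2C_2e^(4t) + C_3e^(2t)

Coefficient matrix A = [[-3, -40, -20], [0, 4, 0], [0, -4, 2]].
det(A - λI) = 0 gives eigenvalues λ = -3, 4, 2.
For λ=-3: eigenvector (1,0,0).
For λ=4: eigenvector (0,1,-2).
For λ=2: eigenvector (-4,0,1).
General solution: C_1e^(-3t)(1,0,0) + C_2e^(4t)(0,1,-2) + C_3e^(2t)(-4,0,1).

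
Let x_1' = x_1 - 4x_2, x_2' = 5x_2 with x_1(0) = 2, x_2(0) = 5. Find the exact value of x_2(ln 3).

1215

A = [[1,-4],[0,5]]; eigenvalues λ = 1, 5.
Eigenvectors: (1,0) for λ=1, (-1,1) for λ=5.
From the initial condition, c_1 = 7, c_2 = 5.
x_2(ln 3) = (7)(3^1)(0) + (5)(3^5)(1) = 1215.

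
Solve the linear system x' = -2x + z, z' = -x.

x(t) = -K_1e^(-t) - K_2te^(-t) - 2K_2e^(-t), z(t) = -K_1e^(-t) - K_2te^(-t) - 3K_2e^(-t)

Coefficient matrix A = [[-2, 1], [-1, 0]].
Characteristic polynomial det(A - λI) = λ^2 + 2λ + 1 = 0.
Single eigenvalue λ = -1 with algebraic multiplicity 2.
Eigenvector v = (-1,-1); generalized eigenvector w with (A-λI)w=v is (-2,-3).
General solution: e^(-t)[K_1·v + K_2·(t·v + w)].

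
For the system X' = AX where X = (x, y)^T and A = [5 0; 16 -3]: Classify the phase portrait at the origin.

A = [[5,0],[16,-3]]; det(A-λI) = λ^2 - 2λ - 15.
λ = -3, 5: opposite signs.

saddle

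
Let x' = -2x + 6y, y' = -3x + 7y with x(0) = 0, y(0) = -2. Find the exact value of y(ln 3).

-318

A = [[-2,6],[-3,7]]; eigenvalues λ = 1, 4.
Eigenvectors: (-2,-1) for λ=1, (-1,-1) for λ=4.
From the initial condition, c_1 = -2, c_2 = 4.
y(ln 3) = (-2)(3^1)(-1) + (4)(3^4)(-1) = -318.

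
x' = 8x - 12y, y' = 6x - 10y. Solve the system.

Coefficient matrix A = [[8, -12], [6, -10]].
Characteristic polynomial det(A - λI) = λ^2 + 2λ - 8 = 0.
Eigenvalues λ = -4, 2.
For λ=-4: (A-λI) row 1 is [12, -12], so an eigenvector is (1, 1).
For λ=2: (A-λI) row 1 is [6, -12], so an eigenvector is (2, 1).
General solution: K_1e^(-4t)(1,1) + K_2e^(2t)(2,1).

x(t) = K_1e^(-4t) + 2K_2e^(2t), y(t) = K_1e^(-4t) + K_2e^(2t)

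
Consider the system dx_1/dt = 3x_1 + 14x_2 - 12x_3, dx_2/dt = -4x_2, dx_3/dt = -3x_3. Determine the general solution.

Coefficient matrix A = [[3, 14, -12], [0, -4, 0], [0, 0, -3]].
det(A - λI) = 0 gives eigenvalues λ = 3, -4, -3.
For λ=3: eigenvector (1,0,0).
For λ=-4: eigenvector (-2,1,0).
For λ=-3: eigenvector (2,0,1).
General solution: K_1e^(3t)(1,0,0) + K_2e^(-4t)(-2,1,0) + K_3e^(-3t)(2,0,1).

x_1(t) = K_1e^(3t) - 2K_2e^(-4t) + 2K_3e^(-3t), x_2(t) = K_2e^(-4t), x_3(t) = K_3e^(-3t)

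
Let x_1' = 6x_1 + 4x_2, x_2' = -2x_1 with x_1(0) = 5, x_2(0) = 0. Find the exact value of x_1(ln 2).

140

A = [[6,4],[-2,0]]; eigenvalues λ = 4, 2.
Eigenvectors: (2,-1) for λ=4, (-1,1) for λ=2.
From the initial condition, c_1 = 5, c_2 = 5.
x_1(ln 2) = (5)(2^4)(2) + (5)(2^2)(-1) = 140.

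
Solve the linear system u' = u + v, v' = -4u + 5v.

u(t) = C_1e^(3t) + C_2te^(3t), v(t) = 2C_1e^(3t) + 2C_2te^(3t) + C_2e^(3t)

Coefficient matrix A = [[1, 1], [-4, 5]].
Characteristic polynomial det(A - λI) = λ^2 - 6λ + 9 = 0.
Single eigenvalue λ = 3 with algebraic multiplicity 2.
Eigenvector v = (1,2); generalized eigenvector w with (A-λI)w=v is (0,1).
General solution: e^(3t)[C_1·v + C_2·(t·v + w)].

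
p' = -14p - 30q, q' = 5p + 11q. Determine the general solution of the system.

p(t) = 3c_1e^(-4t) + 2c_2e^(t), q(t) = -c_1e^(-4t) - c_2e^(t)

Coefficient matrix A = [[-14, -30], [5, 11]].
Characteristic polynomial det(A - λI) = λ^2 + 3λ - 4 = 0.
Eigenvalues λ = -4, 1.
For λ=-4: (A-λI) row 1 is [-10, -30], so an eigenvector is (3, -1).
For λ=1: (A-λI) row 1 is [-15, -30], so an eigenvector is (2, -1).
General solution: c_1e^(-4t)(3,-1) + c_2e^(t)(2,-1).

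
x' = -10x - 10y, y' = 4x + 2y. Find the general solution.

Coefficient matrix A = [[-10, -10], [4, 2]].
Characteristic polynomial det(A - λI) = λ^2 + 8λ + 20 = 0.
Eigenvalues λ = -4 ± 2i (complex conjugate pair).
For λ=-4+2i: an eigenvector is (-1,1) - i(-2,1) = (-1 + 2i, 1 - i).
A real fundamental pair from Re and Im of e^((-4+2i)t)v: X_1 = e^(-4t)(cos(2t)·(-1,1) + sin(2t)·(-2,1)), X_2 = e^(-4t)(sin(2t)·(-1,1) - cos(2t)·(-2,1)).
General solution: K_1X_1 + K_2X_2.

x(t) = -2K_1e^(-4t)sin(2t) - K_1e^(-4t)cos(2t) - K_2e^(-4t)sin(2t) + 2K_2e^(-4t)cos(2t), y(t) = K_1e^(-4t)sin(2t) + K_1e^(-4t)cos(2t) + K_2e^(-4t)sin(2t) - K_2e^(-4t)cos(2t)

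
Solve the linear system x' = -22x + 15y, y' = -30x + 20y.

x(t) = 2C_1e^(-t)sin(3t) - C_1e^(-t)cos(3t) - C_2e^(-t)sin(3t) - 2C_2e^(-t)cos(3t), y(t) = 3C_1e^(-t)sin(3t) - C_1e^(-t)cos(3t) - C_2e^(-t)sin(3t) - 3C_2e^(-t)cos(3t)

Coefficient matrix A = [[-22, 15], [-30, 20]].
Characteristic polynomial det(A - λI) = λ^2 + 2λ + 10 = 0.
Eigenvalues λ = -1 ± 3i (complex conjugate pair).
For λ=-1+3i: an eigenvector is (-1,-1) - i(2,3) = (-1 - 2i, -1 - 3i).
A real fundamental pair from Re and Im of e^((-1+3i)t)v: X_1 = e^(-t)(cos(3t)·(-1,-1) + sin(3t)·(2,3)), X_2 = e^(-t)(sin(3t)·(-1,-1) - cos(3t)·(2,3)).
General solution: C_1X_1 + C_2X_2.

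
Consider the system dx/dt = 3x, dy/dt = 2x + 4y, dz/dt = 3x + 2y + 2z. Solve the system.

Coefficient matrix A = [[3, 0, 0], [2, 4, 0], [3, 2, 2]].
det(A - λI) = 0 gives eigenvalues λ = 3, 4, 2.
For λ=3: eigenvector (1,-2,-1).
For λ=4: eigenvector (0,1,1).
For λ=2: eigenvector (0,0,1).
General solution: C_1e^(3t)(1,-2,-1) + C_2e^(4t)(0,1,1) + C_3e^(2t)(0,0,1).

x(t) = C_1e^(3t), y(t) = -2C_1e^(3t) + C_2e^(4t), z(t) = -C_1e^(3t) + C_2e^(4t) + C_3e^(2t)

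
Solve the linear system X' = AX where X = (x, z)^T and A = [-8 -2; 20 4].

Coefficient matrix A = [[-8, -2], [20, 4]].
Characteristic polynomial det(A - λI) = λ^2 + 4λ + 8 = 0.
Eigenvalues λ = -2 ± 2i (complex conjugate pair).
For λ=-2+2i: an eigenvector is (0,1) - i(-1,3) = (0 + i, 1 - 3i).
A real fundamental pair from Re and Im of e^((-2+2i)t)v: X_1 = e^(-2t)(cos(2t)·(0,1) + sin(2t)·(-1,3)), X_2 = e^(-2t)(sin(2t)·(0,1) - cos(2t)·(-1,3)).
General solution: C_1X_1 + C_2X_2.

x(t) = -C_1e^(-2t)sin(2t) + C_2e^(-2t)cos(2t), z(t) = 3C_1e^(-2t)sin(2t) + C_1e^(-2t)cos(2t) + C_2e^(-2t)sin(2t) - 3C_2e^(-2t)cos(2t)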